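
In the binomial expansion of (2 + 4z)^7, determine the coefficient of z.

1792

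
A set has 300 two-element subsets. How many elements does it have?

25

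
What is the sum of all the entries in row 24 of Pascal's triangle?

The entries of row 24 sum to 2^24 = 16777216.

16777216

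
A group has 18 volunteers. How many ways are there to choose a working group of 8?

43758

This is C(18,8) = 43758.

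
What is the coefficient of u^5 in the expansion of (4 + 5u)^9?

100800000

The general term is C(9,j)·(4)^j·(5u)^(9-j); the u^5 term has j = 4.
C(9,4) = 126.
Coefficient = C(9,4) · 4^4 · 5^5 = 126 · 256 · 3125 = 100800000.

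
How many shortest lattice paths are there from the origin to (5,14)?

11628

Each path is a sequence of 19 steps with 5 rights: C(19,5) = 11628.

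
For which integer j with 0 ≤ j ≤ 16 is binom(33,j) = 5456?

C(33,j) increases on 0 ≤ j ≤ 16. C(33,2) = 528 and C(33,3) = 5456, so j = 3.

3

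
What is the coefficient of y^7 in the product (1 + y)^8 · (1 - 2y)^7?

Coefficient of y^7 = Σ_{j} C(8,j)·1^j·C(7,7-j)·(-2)^(7-j) for j from 0 to 7.
= (-128) + 3584 + (-18816) + 31360 + (-19600) + 4704 + (-392) + 8 = 720.

720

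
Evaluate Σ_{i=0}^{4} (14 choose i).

1471

1 + 14 + 91 + 364 + 1001 = 1471.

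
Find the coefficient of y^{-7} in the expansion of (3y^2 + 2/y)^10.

General term: C(10,j)·(3y^2)^j·(2/y)^(10-j), with y-exponent 2j − 1(10−j) = 3j − 10.
Set 3j − 10 = -7: j = 1.
C(10,1) = 10; 3^1 = 3; 2^9 = 512.
Coefficient = 10 · 3 · 512 = 15360.

15360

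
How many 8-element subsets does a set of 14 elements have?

C(14,8) = C(14,6) by symmetry.
C(14,6) = (14·13·12·11·10·9) / 6! = 2162160 / 720 = 3003.

3003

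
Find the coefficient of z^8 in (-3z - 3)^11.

-29229255

The general term is C(11,j)·(-3z)^j·(-3)^(11-j); the z^8 term has j = 8.
C(11,8) = 165.
Coefficient = C(11,8) · (-3)^8 · (-3)^3 = 165 · 6561 · (-27) = -29229255.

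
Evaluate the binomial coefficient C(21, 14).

116280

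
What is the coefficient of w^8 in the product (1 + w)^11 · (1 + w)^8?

(1 + w)^11(1 + w)^8 = (1 + w)^19, so the coefficient of w^8 is C(19,8)·1^8 = 75582·1 = 75582.

75582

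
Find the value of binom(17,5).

C(17,5) = (17·16·15·14·13) / 5! = 742560 / 120 = 6188.

6188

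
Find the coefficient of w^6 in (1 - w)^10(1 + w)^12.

-75

Coefficient of w^6 = Σ_{j} C(10,j)·(-1)^j·C(12,6-j)·1^(6-j) for j from 0 to 6.
= 924 + (-7920) + 22275 + (-26400) + 13860 + (-3024) + 210 = -75.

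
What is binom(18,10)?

43758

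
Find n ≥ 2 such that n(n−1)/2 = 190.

n(n−1)/2 = 190 ⇒ n(n−1) = 380. Since 20·19 = 380, n = 20.

20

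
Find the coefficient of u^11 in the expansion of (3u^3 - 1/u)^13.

-1250964

General term: C(13,j)·(3u^3)^j·(-1/u)^(13-j), with u-exponent 3j − 1(13−j) = 4j − 13.
Set 4j − 13 = 11: j = 6.
C(13,6) = 1716; 3^6 = 729; (-1)^7 = -1.
Coefficient = 1716 · 729 · (-1) = -1250964.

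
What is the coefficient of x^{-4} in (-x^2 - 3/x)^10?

295245

General term: C(10,j)·(-x^2)^j·(-3/x)^(10-j), with x-exponent 2j − 1(10−j) = 3j − 10.
Set 3j − 10 = -4: j = 2.
C(10,2) = 45; (-1)^2 = 1; (-3)^8 = 6561.
Coefficient = 45 · 1 · 6561 = 295245.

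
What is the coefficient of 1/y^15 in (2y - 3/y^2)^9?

General term: C(9,j)·(2y)^j·(-3/y^2)^(9-j), with y-exponent 1j − 2(9−j) = 3j − 18.
Set 3j − 18 = -15: j = 1.
C(9,1) = 9; 2^1 = 2; (-3)^8 = 6561.
Coefficient = 9 · 2 · 6561 = 118098.

118098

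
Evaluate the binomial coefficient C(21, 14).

C(21,14) = C(21,7) by symmetry.
C(21,7) = (21·20·19·18·17·16·15) / 7! = 586051200 / 5040 = 116280.

116280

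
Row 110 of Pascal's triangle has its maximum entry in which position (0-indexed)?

55

C(110,r) is maximized at r = 110/2 = 55.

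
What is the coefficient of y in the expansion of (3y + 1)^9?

27

The general term is C(9,j)·(3y)^j·(1)^(9-j); the y^1 term has j = 1.
C(9,1) = 9.
Coefficient = C(9,1) · 3^1 = 9 · 3 = 27.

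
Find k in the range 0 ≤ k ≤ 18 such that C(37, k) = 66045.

C(37,k) increases on 0 ≤ k ≤ 18. C(37,3) = 7770 and C(37,4) = 66045, so k = 4.

4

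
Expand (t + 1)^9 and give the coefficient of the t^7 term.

36

The general term is C(9,j)·(t)^j·(1)^(9-j); the t^7 term has j = 7.
C(9,7) = 36.
Coefficient = C(9,7) = 36.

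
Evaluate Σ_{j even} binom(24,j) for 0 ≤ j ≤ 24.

8388608

Half of (1+1)^24 + (1−1)^24 gives the even-index sum: 2^23 = 8388608.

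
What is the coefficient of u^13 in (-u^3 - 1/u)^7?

General term: C(7,j)·(-u^3)^j·(-1/u)^(7-j), with u-exponent 3j − 1(7−j) = 4j − 7.
Set 4j − 7 = 13: j = 5.
C(7,5) = 21; (-1)^5 = -1; (-1)^2 = 1.
Coefficient = 21 · (-1) · 1 = -21.

-21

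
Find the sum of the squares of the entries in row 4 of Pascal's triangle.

70

Σ C(4,i)² is the coefficient of x^4 in (1+x)^4(1+x)^4 = (1+x)^8, i.e. C(8,4) = 70.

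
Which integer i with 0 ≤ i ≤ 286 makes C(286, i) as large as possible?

143

C(286,i) is maximized at i = 286/2 = 143.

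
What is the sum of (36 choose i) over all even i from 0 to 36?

Half of (1+1)^36 + (1−1)^36 gives the even-index sum: 2^35 = 34359738368.

34359738368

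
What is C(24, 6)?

134596

C(24,6) = (24·23·22·21·20·19) / 6! = 96909120 / 720 = 134596.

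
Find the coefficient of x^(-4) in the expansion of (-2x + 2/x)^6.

General term: C(6,j)·(-2x)^j·(2/x)^(6-j), with x-exponent 1j − 1(6−j) = 2j − 6.
Set 2j − 6 = -4: j = 1.
C(6,1) = 6; (-2)^1 = -2; 2^5 = 32.
Coefficient = 6 · (-2) · 32 = -384.

-384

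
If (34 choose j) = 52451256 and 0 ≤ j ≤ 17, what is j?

C(34,j) increases on 0 ≤ j ≤ 17. C(34,8) = 18156204 and C(34,9) = 52451256, so j = 9.

9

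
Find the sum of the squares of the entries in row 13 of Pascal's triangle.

10400600

By Vandermonde's identity, Σ C(13,j)² = C(26,13) = 10400600.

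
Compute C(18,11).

31824

C(18,11) = C(18,7) by symmetry.
C(18,7) = (18·17·16·15·14·13·12) / 7! = 160392960 / 5040 = 31824.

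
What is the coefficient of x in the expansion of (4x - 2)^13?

The general term is C(13,j)·(4x)^j·(-2)^(13-j); the x^1 term has j = 1.
C(13,1) = 13.
Coefficient = C(13,1) · 4^1 · (-2)^12 = 13 · 4 · 4096 = 212992.

212992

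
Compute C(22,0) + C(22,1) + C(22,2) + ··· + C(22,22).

4194304

Setting x = 1 in (1+x)^22 gives Σ C(22,i) = 2^22 = 4194304.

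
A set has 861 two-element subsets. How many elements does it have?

42

n(n−1)/2 = 861 ⇒ n(n−1) = 1722. Since 42·41 = 1722, n = 42.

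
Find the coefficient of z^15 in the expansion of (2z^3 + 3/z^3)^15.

747242496

General term: C(15,j)·(2z^3)^j·(3/z^3)^(15-j), with z-exponent 3j − 3(15−j) = 6j − 45.
Set 6j − 45 = 15: j = 10.
C(15,10) = 3003; 2^10 = 1024; 3^5 = 243.
Coefficient = 3003 · 1024 · 243 = 747242496.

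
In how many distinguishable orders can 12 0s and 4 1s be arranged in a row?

1820

Choose positions for the 0s: C(16,12) = 1820.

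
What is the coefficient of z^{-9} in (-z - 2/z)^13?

General term: C(13,j)·(-z)^j·(-2/z)^(13-j), with z-exponent 1j − 1(13−j) = 2j − 13.
Set 2j − 13 = -9: j = 2.
C(13,2) = 78; (-1)^2 = 1; (-2)^11 = -2048.
Coefficient = 78 · 1 · (-2048) = -159744.

-159744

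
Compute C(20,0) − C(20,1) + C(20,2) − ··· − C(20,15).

-3876

The partial alternating sum Σ_{k=0}^{15} (−1)^k C(20,k) = (−1)^15 C(19,15) = -3876.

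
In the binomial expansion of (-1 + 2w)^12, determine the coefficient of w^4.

7920

The general term is C(12,j)·(-1)^j·(2w)^(12-j); the w^4 term has j = 8.
C(12,8) = 495.
Coefficient = C(12,8) · 2^4 = 495 · 16 = 7920.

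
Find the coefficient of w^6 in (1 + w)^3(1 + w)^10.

1716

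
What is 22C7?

170544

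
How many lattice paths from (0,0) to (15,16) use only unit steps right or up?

300540195

Each path is a sequence of 31 steps with 15 rights: C(31,15) = 300540195.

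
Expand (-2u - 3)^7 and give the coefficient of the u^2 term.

The general term is C(7,j)·(-2u)^j·(-3)^(7-j); the u^2 term has j = 2.
C(7,2) = 21.
Coefficient = C(7,2) · (-2)^2 · (-3)^5 = 21 · 4 · (-243) = -20412.

-20412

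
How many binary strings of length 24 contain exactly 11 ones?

Choose the 11 positions: C(24,11) = 2496144.

2496144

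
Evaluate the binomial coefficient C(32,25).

3365856

C(32,25) = C(32,7) by symmetry.
C(32,7) = (32·31·30·29·28·27·26) / 7! = 16963914240 / 5040 = 3365856.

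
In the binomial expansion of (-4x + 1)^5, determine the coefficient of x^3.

The general term is C(5,j)·(-4x)^j·(1)^(5-j); the x^3 term has j = 3.
C(5,3) = 10.
Coefficient = C(5,3) · (-4)^3 = 10 · (-64) = -640.

-640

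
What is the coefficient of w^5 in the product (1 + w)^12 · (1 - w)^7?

Coefficient of w^5 = Σ_{j} C(12,j)·1^j·C(7,5-j)·(-1)^(5-j) for j from 0 to 5.
= (-21) + 420 + (-2310) + 4620 + (-3465) + 792 = 36.

36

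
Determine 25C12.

C(25,12) = (25·24·23·22·21·20·19·18·17·16·15·14) / 12! = 2490952020480000 / 479001600 = 5200300.

5200300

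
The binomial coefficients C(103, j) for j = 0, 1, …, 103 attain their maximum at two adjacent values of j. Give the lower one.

For odd n = 103, C(103,j) peaks at j = (n−1)/2 and (n+1)/2; the lower is 51.

51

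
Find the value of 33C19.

818809200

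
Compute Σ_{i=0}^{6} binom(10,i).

1 + 10 + 45 + 120 + 210 + 252 + 210 = 848.

848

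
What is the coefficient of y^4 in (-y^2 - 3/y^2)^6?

General term: C(6,j)·(-y^2)^j·(-3/y^2)^(6-j), with y-exponent 2j − 2(6−j) = 4j − 12.
Set 4j − 12 = 4: j = 4.
C(6,4) = 15; (-1)^4 = 1; (-3)^2 = 9.
Coefficient = 15 · 1 · 9 = 135.

135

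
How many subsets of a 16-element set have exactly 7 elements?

11440

Choose the 7 positions: C(16,7) = 11440.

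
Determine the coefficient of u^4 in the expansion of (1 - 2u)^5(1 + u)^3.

-50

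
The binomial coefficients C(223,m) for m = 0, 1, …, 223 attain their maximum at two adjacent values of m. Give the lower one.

For odd n = 223, C(223,m) peaks at m = (n−1)/2 and (n+1)/2; the lower is 111.

111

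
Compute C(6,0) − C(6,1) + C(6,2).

10

The partial alternating sum Σ_{k=0}^{2} (−1)^k C(6,k) = (−1)^2 C(5,2) = 10.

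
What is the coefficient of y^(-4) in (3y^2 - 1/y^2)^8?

-1512

General term: C(8,j)·(3y^2)^j·(-1/y^2)^(8-j), with y-exponent 2j − 2(8−j) = 4j − 16.
Set 4j − 16 = -4: j = 3.
C(8,3) = 56; 3^3 = 27; (-1)^5 = -1.
Coefficient = 56 · 27 · (-1) = -1512.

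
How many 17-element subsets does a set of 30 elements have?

119759850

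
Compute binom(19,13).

27132

C(19,13) = C(19,6) by symmetry.
C(19,6) = (19·18·17·16·15·14) / 6! = 19535040 / 720 = 27132.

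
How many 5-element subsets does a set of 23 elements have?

33649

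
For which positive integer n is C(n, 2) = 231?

n(n−1)/2 = 231 ⇒ n(n−1) = 462. Since 22·21 = 462, n = 22.

22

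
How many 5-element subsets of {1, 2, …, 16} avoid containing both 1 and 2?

4004

All 5-subsets: C(16,5) = 4368. Those containing both fixed elements: C(14,3) = 364.
4368 − 364 = 4004.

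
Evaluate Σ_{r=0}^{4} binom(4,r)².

70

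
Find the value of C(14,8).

C(14,8) = C(14,6) by symmetry.
C(14,6) = (14·13·12·11·10·9) / 6! = 2162160 / 720 = 3003.

3003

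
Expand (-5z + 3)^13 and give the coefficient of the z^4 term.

8795840625

The general term is C(13,j)·(-5z)^j·(3)^(13-j); the z^4 term has j = 4.
C(13,4) = 715.
Coefficient = C(13,4) · (-5)^4 · 3^9 = 715 · 625 · 19683 = 8795840625.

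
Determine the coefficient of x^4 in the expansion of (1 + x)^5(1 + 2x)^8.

Coefficient of x^4 = Σ_{j} C(5,j)·1^j·C(8,4-j)·2^(4-j) for j from 0 to 4.
= 1120 + 2240 + 1120 + 160 + 5 = 4645.

4645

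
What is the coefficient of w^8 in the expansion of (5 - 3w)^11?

135320625

The general term is C(11,j)·(5)^j·(-3w)^(11-j); the w^8 term has j = 3.
C(11,3) = 165.
Coefficient = C(11,3) · 5^3 · (-3)^8 = 165 · 125 · 6561 = 135320625.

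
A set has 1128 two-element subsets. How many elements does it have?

48

n(n−1)/2 = 1128 ⇒ n(n−1) = 2256. Since 48·47 = 2256, n = 48.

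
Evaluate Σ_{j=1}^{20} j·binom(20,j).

10485760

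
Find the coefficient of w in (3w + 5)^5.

9375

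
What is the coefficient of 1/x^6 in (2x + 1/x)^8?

16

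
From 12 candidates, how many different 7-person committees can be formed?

792

This is C(12,7) = 792.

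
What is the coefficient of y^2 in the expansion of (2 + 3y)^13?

The general term is C(13,j)·(2)^j·(3y)^(13-j); the y^2 term has j = 11.
C(13,11) = 78.
Coefficient = C(13,11) · 2^11 · 3^2 = 78 · 2048 · 9 = 1437696.

1437696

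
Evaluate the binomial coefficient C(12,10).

66

C(12,10) = C(12,2) by symmetry.
C(12,2) = (12·11) / 2! = 132 / 2 = 66.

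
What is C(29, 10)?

C(29,10) = (29·28·27·26·25·24·23·22·21·20) / 10! = 72684900288000 / 3628800 = 20030010.

20030010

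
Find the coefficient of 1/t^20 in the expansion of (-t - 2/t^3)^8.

1024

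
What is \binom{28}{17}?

C(28,17) = C(28,11) by symmetry.
C(28,11) = (28·27·26·25·24·23·22·21·20·19·18) / 11! = 857180548224000 / 39916800 = 21474180.

21474180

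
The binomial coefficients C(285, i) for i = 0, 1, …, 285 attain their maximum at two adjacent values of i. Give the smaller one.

142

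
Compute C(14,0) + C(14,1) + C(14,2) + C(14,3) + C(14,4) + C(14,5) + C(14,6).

6476

1 + 14 + 91 + 364 + 1001 + 2002 + 3003 = 6476.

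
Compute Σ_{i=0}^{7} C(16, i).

1 + 16 + 120 + 560 + 1820 + 4368 + 8008 + 11440 = 26333.

26333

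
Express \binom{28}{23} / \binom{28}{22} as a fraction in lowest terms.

6/23

C(n,k+1)/C(n,k) = (n−k)/(k+1) = (28−22)/(22+1) = 6/23.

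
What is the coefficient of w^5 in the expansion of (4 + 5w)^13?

263577600000

The general term is C(13,j)·(4)^j·(5w)^(13-j); the w^5 term has j = 8.
C(13,8) = 1287.
Coefficient = C(13,8) · 4^8 · 5^5 = 1287 · 65536 · 3125 = 263577600000.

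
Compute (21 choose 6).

54264

C(21,6) = (21·20·19·18·17·16) / 6! = 39070080 / 720 = 54264.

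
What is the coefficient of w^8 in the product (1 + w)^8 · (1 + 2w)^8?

Coefficient of w^8 = Σ_{j} C(8,j)·1^j·C(8,8-j)·2^(8-j) for j from 0 to 8.
= 256 + 8192 + 50176 + 100352 + 78400 + 25088 + 3136 + 128 + 1 = 265729.

265729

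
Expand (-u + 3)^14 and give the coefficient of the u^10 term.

81081

The general term is C(14,j)·(-u)^j·(3)^(14-j); the u^10 term has j = 10.
C(14,10) = 1001.
Coefficient = C(14,10) · 3^4 = 1001 · 81 = 81081.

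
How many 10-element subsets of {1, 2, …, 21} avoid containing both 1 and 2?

277134

All 10-subsets: C(21,10) = 352716. Those containing both fixed elements: C(19,8) = 75582.
352716 − 75582 = 277134.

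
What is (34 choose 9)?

52451256

C(34,9) = (34·33·32·31·30·29·28·27·26) / 9! = 19033511777280 / 362880 = 52451256.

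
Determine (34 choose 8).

C(34,8) = (34·33·32·31·30·29·28·27) / 8! = 732058145280 / 40320 = 18156204.

18156204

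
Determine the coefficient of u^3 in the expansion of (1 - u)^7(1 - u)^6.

-286

(1 - u)^7(1 - u)^6 = (1 - u)^13, so the coefficient of u^3 is C(13,3)·(-1)^3 = 286·-1 = -286.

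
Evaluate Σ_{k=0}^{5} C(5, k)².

252

By Vandermonde's identity, Σ C(5,k)² = C(10,5) = 252.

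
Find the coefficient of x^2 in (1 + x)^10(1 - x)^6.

0

Coefficient of x^2 = Σ_{j} C(10,j)·1^j·C(6,2-j)·(-1)^(2-j) for j from 0 to 2.
= 15 + (-60) + 45 = 0.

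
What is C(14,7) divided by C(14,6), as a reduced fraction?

C(n,k+1)/C(n,k) = (n−k)/(k+1) = (14−6)/(6+1) = 8/7.

8/7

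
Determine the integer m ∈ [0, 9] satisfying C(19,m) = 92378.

C(19,m) increases on 0 ≤ m ≤ 9. C(19,8) = 75582 and C(19,9) = 92378, so m = 9.

9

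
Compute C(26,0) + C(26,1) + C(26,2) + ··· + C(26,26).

67108864

The entries of row 26 sum to 2^26 = 67108864.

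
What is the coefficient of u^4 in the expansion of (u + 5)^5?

25

The general term is C(5,j)·(u)^j·(5)^(5-j); the u^4 term has j = 4.
C(5,4) = 5.
Coefficient = C(5,4) · 5^1 = 5 · 5 = 25.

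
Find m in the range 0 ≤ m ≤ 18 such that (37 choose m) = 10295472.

7

C(37,m) increases on 0 ≤ m ≤ 18. C(37,6) = 2324784 and C(37,7) = 10295472, so m = 7.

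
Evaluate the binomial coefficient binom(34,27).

5379616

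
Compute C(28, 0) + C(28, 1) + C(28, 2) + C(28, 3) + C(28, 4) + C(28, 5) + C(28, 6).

499178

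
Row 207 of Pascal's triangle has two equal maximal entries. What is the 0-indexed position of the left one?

103

For odd n = 207, C(207,m) peaks at m = (n−1)/2 and (n+1)/2; the lesser is 103.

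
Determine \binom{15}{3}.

455

C(15,3) = (15·14·13) / 3! = 2730 / 6 = 455.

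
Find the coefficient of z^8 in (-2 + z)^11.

-1320

The general term is C(11,j)·(-2)^j·(z)^(11-j); the z^8 term has j = 3.
C(11,3) = 165.
Coefficient = C(11,3) · (-2)^3 = 165 · (-8) = -1320.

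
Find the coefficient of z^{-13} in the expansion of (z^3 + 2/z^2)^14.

745472

General term: C(14,j)·(z^3)^j·(2/z^2)^(14-j), with z-exponent 3j − 2(14−j) = 5j − 28.
Set 5j − 28 = -13: j = 3.
C(14,3) = 364; 1^3 = 1; 2^11 = 2048.
Coefficient = 364 · 1 · 2048 = 745472.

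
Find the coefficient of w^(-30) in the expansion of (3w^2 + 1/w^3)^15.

12285

General term: C(15,j)·(3w^2)^j·(1/w^3)^(15-j), with w-exponent 2j − 3(15−j) = 5j − 45.
Set 5j − 45 = -30: j = 3.
C(15,3) = 455; 3^3 = 27; 1^12 = 1.
Coefficient = 455 · 27 · 1 = 12285.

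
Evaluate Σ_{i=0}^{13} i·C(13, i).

Differentiating (1+x)^13 and setting x=1: Σ i·C(13,i) = 13·2^12 = 53248.

53248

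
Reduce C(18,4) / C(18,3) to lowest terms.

15/4

C(n,k+1)/C(n,k) = (n−k)/(k+1) = (18−3)/(3+1) = 15/4.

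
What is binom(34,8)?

C(34,8) = (34·33·32·31·30·29·28·27) / 8! = 732058145280 / 40320 = 18156204.

18156204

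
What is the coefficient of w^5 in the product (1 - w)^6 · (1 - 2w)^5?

Coefficient of w^5 = Σ_{j} C(6,j)·(-1)^j·C(5,5-j)·(-2)^(5-j) for j from 0 to 5.
= (-32) + (-480) + (-1200) + (-800) + (-150) + (-6) = -2668.

-2668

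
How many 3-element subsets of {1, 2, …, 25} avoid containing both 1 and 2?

2277

All 3-subsets: C(25,3) = 2300. Those containing both fixed elements: C(23,1) = 23.
2300 − 23 = 2277.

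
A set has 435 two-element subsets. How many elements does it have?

n(n−1)/2 = 435 ⇒ n(n−1) = 870. Since 30·29 = 870, n = 30.

30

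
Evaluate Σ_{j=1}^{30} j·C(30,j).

Differentiating (1+x)^30 and setting x=1: Σ j·C(30,j) = 30·2^29 = 16106127360.

16106127360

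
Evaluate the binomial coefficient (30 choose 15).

C(30,15) = (30·29·28·27·26·25·24·23·22·21·20·19·18·17·16) / 15! = 202843204931727360000 / 1307674368000 = 155117520.

155117520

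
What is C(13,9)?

C(13,9) = C(13,4) by symmetry.
C(13,4) = (13·12·11·10) / 4! = 17160 / 24 = 715.

715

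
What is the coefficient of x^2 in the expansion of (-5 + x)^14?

22216796875

The general term is C(14,j)·(-5)^j·(x)^(14-j); the x^2 term has j = 12.
C(14,12) = 91.
Coefficient = C(14,12) · (-5)^12 = 91 · 244140625 = 22216796875.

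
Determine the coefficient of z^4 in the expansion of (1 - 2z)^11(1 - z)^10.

31230

Coefficient of z^4 = Σ_{j} C(11,j)·(-2)^j·C(10,4-j)·(-1)^(4-j) for j from 0 to 4.
= 210 + 2640 + 9900 + 13200 + 5280 = 31230.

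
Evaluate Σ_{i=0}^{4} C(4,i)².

By Vandermonde's identity, Σ C(4,i)² = C(8,4) = 70.

70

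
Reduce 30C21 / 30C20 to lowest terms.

C(n,k+1)/C(n,k) = (n−k)/(k+1) = (30−20)/(20+1) = 10/21.

10/21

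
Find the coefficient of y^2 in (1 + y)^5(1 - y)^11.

Coefficient of y^2 = Σ_{j} C(5,j)·1^j·C(11,2-j)·(-1)^(2-j) for j from 0 to 2.
= 55 + (-55) + 10 = 10.

10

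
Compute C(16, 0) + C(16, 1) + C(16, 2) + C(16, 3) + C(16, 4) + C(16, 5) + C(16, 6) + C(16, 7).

1 + 16 + 120 + 560 + 1820 + 4368 + 8008 + 11440 = 26333.

26333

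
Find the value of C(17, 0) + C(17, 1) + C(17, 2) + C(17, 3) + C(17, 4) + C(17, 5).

1 + 17 + 136 + 680 + 2380 + 6188 = 9402.

9402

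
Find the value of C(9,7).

36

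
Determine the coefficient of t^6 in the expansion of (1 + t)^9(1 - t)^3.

0

Coefficient of t^6 = Σ_{j} C(9,j)·1^j·C(3,6-j)·(-1)^(6-j) for j from 3 to 6.
= (-84) + 378 + (-378) + 84 = 0.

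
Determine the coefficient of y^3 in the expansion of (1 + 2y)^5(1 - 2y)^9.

128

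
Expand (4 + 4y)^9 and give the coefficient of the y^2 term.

The general term is C(9,j)·(4)^j·(4y)^(9-j); the y^2 term has j = 7.
C(9,7) = 36.
Coefficient = C(9,7) · 4^7 · 4^2 = 36 · 16384 · 16 = 9437184.

9437184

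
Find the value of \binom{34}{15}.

1855967520

C(34,15) = (34·33·32·31·30·29·28·27·26·25·24·23·22·21·20) / 15! = 2427001153744527360000 / 1307674368000 = 1855967520.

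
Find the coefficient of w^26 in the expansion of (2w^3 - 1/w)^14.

1025024

General term: C(14,j)·(2w^3)^j·(-1/w)^(14-j), with w-exponent 3j − 1(14−j) = 4j − 14.
Set 4j − 14 = 26: j = 10.
C(14,10) = 1001; 2^10 = 1024; (-1)^4 = 1.
Coefficient = 1001 · 1024 · 1 = 1025024.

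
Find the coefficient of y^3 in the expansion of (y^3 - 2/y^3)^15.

-823680

General term: C(15,j)·(y^3)^j·(-2/y^3)^(15-j), with y-exponent 3j − 3(15−j) = 6j − 45.
Set 6j − 45 = 3: j = 8.
C(15,8) = 6435; 1^8 = 1; (-2)^7 = -128.
Coefficient = 6435 · 1 · (-128) = -823680.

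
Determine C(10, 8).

45

C(10,8) = C(10,2) by symmetry.
C(10,2) = (10·9) / 2! = 90 / 2 = 45.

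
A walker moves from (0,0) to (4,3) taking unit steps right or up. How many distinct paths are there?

Each path is a sequence of 7 steps with 4 rights: C(7,4) = 35.

35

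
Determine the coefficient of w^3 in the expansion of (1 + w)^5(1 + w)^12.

(1 + w)^5(1 + w)^12 = (1 + w)^17, so the coefficient of w^3 is C(17,3)·1^3 = 680·1 = 680.

680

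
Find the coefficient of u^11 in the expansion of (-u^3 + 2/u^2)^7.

-84

General term: C(7,j)·(-u^3)^j·(2/u^2)^(7-j), with u-exponent 3j − 2(7−j) = 5j − 14.
Set 5j − 14 = 11: j = 5.
C(7,5) = 21; (-1)^5 = -1; 2^2 = 4.
Coefficient = 21 · (-1) · 4 = -84.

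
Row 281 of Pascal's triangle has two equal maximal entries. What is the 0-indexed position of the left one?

For odd n = 281, C(281,j) peaks at j = (n−1)/2 and (n+1)/2; the lesser is 140.

140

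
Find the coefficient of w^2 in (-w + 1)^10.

45

The general term is C(10,j)·(-w)^j·(1)^(10-j); the w^2 term has j = 2.
C(10,2) = 45.
Coefficient = C(10,2) = 45.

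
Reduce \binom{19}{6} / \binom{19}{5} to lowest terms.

7/3

C(n,k+1)/C(n,k) = (n−k)/(k+1) = (19−5)/(5+1) = 14/6 = 7/3.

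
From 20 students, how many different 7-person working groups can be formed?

77520

This is C(20,7) = 77520.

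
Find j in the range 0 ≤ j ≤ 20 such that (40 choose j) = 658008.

C(40,j) increases on 0 ≤ j ≤ 20. C(40,4) = 91390 and C(40,5) = 658008, so j = 5.

5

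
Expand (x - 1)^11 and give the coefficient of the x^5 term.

The general term is C(11,j)·(x)^j·(-1)^(11-j); the x^5 term has j = 5.
C(11,5) = 462.
Coefficient = C(11,5) = 462.

462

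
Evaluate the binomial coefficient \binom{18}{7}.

31824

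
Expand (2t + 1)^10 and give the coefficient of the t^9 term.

The general term is C(10,j)·(2t)^j·(1)^(10-j); the t^9 term has j = 9.
C(10,9) = 10.
Coefficient = C(10,9) · 2^9 = 10 · 512 = 5120.

5120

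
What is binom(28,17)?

C(28,17) = C(28,11) by symmetry.
C(28,11) = (28·27·26·25·24·23·22·21·20·19·18) / 11! = 857180548224000 / 39916800 = 21474180.

21474180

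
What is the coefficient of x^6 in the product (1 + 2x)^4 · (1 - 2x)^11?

Coefficient of x^6 = Σ_{j} C(4,j)·2^j·C(11,6-j)·(-2)^(6-j) for j from 0 to 4.
= 29568 + (-118272) + 126720 + (-42240) + 3520 = -704.

-704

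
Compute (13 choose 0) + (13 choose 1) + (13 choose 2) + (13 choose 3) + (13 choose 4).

1093

1 + 13 + 78 + 286 + 715 = 1093.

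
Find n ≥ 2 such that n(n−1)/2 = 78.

n(n−1)/2 = 78 ⇒ n(n−1) = 156. Since 13·12 = 156, n = 13.

13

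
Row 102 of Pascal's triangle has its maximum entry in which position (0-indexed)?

C(102,j) is maximized at j = 102/2 = 51.

51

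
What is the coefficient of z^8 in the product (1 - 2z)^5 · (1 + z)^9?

321

Coefficient of z^8 = Σ_{j} C(5,j)·(-2)^j·C(9,8-j)·1^(8-j) for j from 0 to 5.
= 9 + (-360) + 3360 + (-10080) + 10080 + (-2688) = 321.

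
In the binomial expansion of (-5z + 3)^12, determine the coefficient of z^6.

10524937500

The general term is C(12,j)·(-5z)^j·(3)^(12-j); the z^6 term has j = 6.
C(12,6) = 924.
Coefficient = C(12,6) · (-5)^6 · 3^6 = 924 · 15625 · 729 = 10524937500.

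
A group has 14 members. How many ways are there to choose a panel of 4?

This is C(14,4) = 1001.

1001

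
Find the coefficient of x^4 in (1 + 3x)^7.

2835

The general term is C(7,j)·(1)^j·(3x)^(7-j); the x^4 term has j = 3.
C(7,3) = 35.
Coefficient = C(7,3) · 3^4 = 35 · 81 = 2835.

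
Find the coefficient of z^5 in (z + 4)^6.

The general term is C(6,j)·(z)^j·(4)^(6-j); the z^5 term has j = 5.
C(6,5) = 6.
Coefficient = C(6,5) · 4^1 = 6 · 4 = 24.

24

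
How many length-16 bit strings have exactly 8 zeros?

Choose the 8 positions: C(16,8) = 12870.

12870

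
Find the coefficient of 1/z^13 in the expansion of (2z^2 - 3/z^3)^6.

General term: C(6,j)·(2z^2)^j·(-3/z^3)^(6-j), with z-exponent 2j − 3(6−j) = 5j − 18.
Set 5j − 18 = -13: j = 1.
C(6,1) = 6; 2^1 = 2; (-3)^5 = -243.
Coefficient = 6 · 2 · (-243) = -2916.

-2916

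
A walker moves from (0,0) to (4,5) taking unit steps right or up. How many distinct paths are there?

126

Each path is a sequence of 9 steps with 4 rights: C(9,4) = 126.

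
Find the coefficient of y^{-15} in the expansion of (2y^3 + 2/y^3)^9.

General term: C(9,j)·(2y^3)^j·(2/y^3)^(9-j), with y-exponent 3j − 3(9−j) = 6j − 27.
Set 6j − 27 = -15: j = 2.
C(9,2) = 36; 2^2 = 4; 2^7 = 128.
Coefficient = 36 · 4 · 128 = 18432.

18432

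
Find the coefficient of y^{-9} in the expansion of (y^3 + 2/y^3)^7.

672

General term: C(7,j)·(y^3)^j·(2/y^3)^(7-j), with y-exponent 3j − 3(7−j) = 6j − 21.
Set 6j − 21 = -9: j = 2.
C(7,2) = 21; 1^2 = 1; 2^5 = 32.
Coefficient = 21 · 1 · 32 = 672.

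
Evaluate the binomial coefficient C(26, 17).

3124550

C(26,17) = C(26,9) by symmetry.
C(26,9) = (26·25·24·23·22·21·20·19·18) / 9! = 1133836704000 / 362880 = 3124550.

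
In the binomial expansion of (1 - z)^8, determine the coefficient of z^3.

-56

The general term is C(8,j)·(1)^j·(-z)^(8-j); the z^3 term has j = 5.
C(8,5) = 56.
Coefficient = C(8,5) · (-1)^3 = 56 · (-1) = -56.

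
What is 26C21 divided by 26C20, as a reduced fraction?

2/7

C(n,k+1)/C(n,k) = (n−k)/(k+1) = (26−20)/(20+1) = 6/21 = 2/7.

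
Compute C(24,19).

42504

C(24,19) = C(24,5) by symmetry.
C(24,5) = (24·23·22·21·20) / 5! = 5100480 / 120 = 42504.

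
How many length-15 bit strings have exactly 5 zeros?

Choose the 5 positions: C(15,5) = 3003.

3003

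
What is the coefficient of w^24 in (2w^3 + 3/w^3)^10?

15360

General term: C(10,j)·(2w^3)^j·(3/w^3)^(10-j), with w-exponent 3j − 3(10−j) = 6j − 30.
Set 6j − 30 = 24: j = 9.
C(10,9) = 10; 2^9 = 512; 3^1 = 3.
Coefficient = 10 · 512 · 3 = 15360.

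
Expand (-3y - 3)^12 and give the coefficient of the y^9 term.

The general term is C(12,j)·(-3y)^j·(-3)^(12-j); the y^9 term has j = 9.
C(12,9) = 220.
Coefficient = C(12,9) · (-3)^9 · (-3)^3 = 220 · (-19683) · (-27) = 116917020.

116917020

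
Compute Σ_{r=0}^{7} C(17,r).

41226

1 + 17 + 136 + 680 + 2380 + 6188 + 12376 + 19448 = 41226.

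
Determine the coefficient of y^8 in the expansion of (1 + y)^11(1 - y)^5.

Coefficient of y^8 = Σ_{j} C(11,j)·1^j·C(5,8-j)·(-1)^(8-j) for j from 3 to 8.
= (-165) + 1650 + (-4620) + 4620 + (-1650) + 165 = 0.

0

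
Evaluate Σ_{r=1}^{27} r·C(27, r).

1811939328

Differentiating (1+x)^27 and setting x=1: Σ r·C(27,r) = 27·2^26 = 1811939328.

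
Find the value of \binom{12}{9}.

C(12,9) = C(12,3) by symmetry.
C(12,3) = (12·11·10) / 3! = 1320 / 6 = 220.

220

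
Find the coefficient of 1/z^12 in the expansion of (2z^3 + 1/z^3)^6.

General term: C(6,j)·(2z^3)^j·(1/z^3)^(6-j), with z-exponent 3j − 3(6−j) = 6j − 18.
Set 6j − 18 = -12: j = 1.
C(6,1) = 6; 2^1 = 2; 1^5 = 1.
Coefficient = 6 · 2 · 1 = 12.

12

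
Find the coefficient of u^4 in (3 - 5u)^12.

2029809375

The general term is C(12,j)·(3)^j·(-5u)^(12-j); the u^4 term has j = 8.
C(12,8) = 495.
Coefficient = C(12,8) · 3^8 · (-5)^4 = 495 · 6561 · 625 = 2029809375.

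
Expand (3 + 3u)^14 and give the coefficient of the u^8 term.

14363255907

The general term is C(14,j)·(3)^j·(3u)^(14-j); the u^8 term has j = 6.
C(14,6) = 3003.
Coefficient = C(14,6) · 3^6 · 3^8 = 3003 · 729 · 6561 = 14363255907.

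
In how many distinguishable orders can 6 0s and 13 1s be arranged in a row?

27132

Choose positions for the 0s: C(19,6) = 27132.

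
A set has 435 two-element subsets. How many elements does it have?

n(n−1)/2 = 435 ⇒ n(n−1) = 870. Since 30·29 = 870, n = 30.

30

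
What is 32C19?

347373600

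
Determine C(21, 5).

20349

C(21,5) = (21·20·19·18·17) / 5! = 2441880 / 120 = 20349.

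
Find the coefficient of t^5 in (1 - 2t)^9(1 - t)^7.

Coefficient of t^5 = Σ_{j} C(9,j)·(-2)^j·C(7,5-j)·(-1)^(5-j) for j from 0 to 5.
= (-21) + (-630) + (-5040) + (-14112) + (-14112) + (-4032) = -37947.

-37947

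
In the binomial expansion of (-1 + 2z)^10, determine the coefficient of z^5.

The general term is C(10,j)·(-1)^j·(2z)^(10-j); the z^5 term has j = 5.
C(10,5) = 252.
Coefficient = C(10,5) · (-1)^5 · 2^5 = 252 · (-1) · 32 = -8064.

-8064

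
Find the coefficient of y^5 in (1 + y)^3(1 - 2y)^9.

144

Coefficient of y^5 = Σ_{j} C(3,j)·1^j·C(9,5-j)·(-2)^(5-j) for j from 0 to 3.
= (-4032) + 6048 + (-2016) + 144 = 144.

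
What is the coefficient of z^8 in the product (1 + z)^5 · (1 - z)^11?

0

Coefficient of z^8 = Σ_{j} C(5,j)·1^j·C(11,8-j)·(-1)^(8-j) for j from 0 to 5.
= 165 + (-1650) + 4620 + (-4620) + 1650 + (-165) = 0.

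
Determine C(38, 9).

163011640

C(38,9) = (38·37·36·35·34·33·32·31·30) / 9! = 59153663923200 / 362880 = 163011640.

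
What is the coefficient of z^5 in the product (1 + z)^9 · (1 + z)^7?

4368

(1 + z)^9(1 + z)^7 = (1 + z)^16, so the coefficient of z^5 is C(16,5)·1^5 = 4368·1 = 4368.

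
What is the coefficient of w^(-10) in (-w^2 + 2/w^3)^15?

General term: C(15,j)·(-w^2)^j·(2/w^3)^(15-j), with w-exponent 2j − 3(15−j) = 5j − 45.
Set 5j − 45 = -10: j = 7.
C(15,7) = 6435; (-1)^7 = -1; 2^8 = 256.
Coefficient = 6435 · (-1) · 256 = -1647360.

-1647360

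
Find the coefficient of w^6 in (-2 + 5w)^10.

The general term is C(10,j)·(-2)^j·(5w)^(10-j); the w^6 term has j = 4.
C(10,4) = 210.
Coefficient = C(10,4) · (-2)^4 · 5^6 = 210 · 16 · 15625 = 52500000.

52500000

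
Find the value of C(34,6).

C(34,6) = (34·33·32·31·30·29) / 6! = 968330880 / 720 = 1344904.

1344904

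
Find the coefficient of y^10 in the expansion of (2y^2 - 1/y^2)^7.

-448

General term: C(7,j)·(2y^2)^j·(-1/y^2)^(7-j), with y-exponent 2j − 2(7−j) = 4j − 14.
Set 4j − 14 = 10: j = 6.
C(7,6) = 7; 2^6 = 64; (-1)^1 = -1.
Coefficient = 7 · 64 · (-1) = -448.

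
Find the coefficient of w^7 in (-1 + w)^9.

36

The general term is C(9,j)·(-1)^j·(w)^(9-j); the w^7 term has j = 2.
C(9,2) = 36.
Coefficient = C(9,2) = 36.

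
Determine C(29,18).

C(29,18) = C(29,11) by symmetry.
C(29,11) = (29·28·27·26·25·24·23·22·21·20·19) / 11! = 1381013105472000 / 39916800 = 34597290.

34597290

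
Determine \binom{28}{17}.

C(28,17) = C(28,11) by symmetry.
C(28,11) = (28·27·26·25·24·23·22·21·20·19·18) / 11! = 857180548224000 / 39916800 = 21474180.

21474180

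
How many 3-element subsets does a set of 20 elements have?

C(20,3) = (20·19·18) / 3! = 6840 / 6 = 1140.

1140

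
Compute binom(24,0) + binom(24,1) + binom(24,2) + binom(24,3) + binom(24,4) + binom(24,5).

1 + 24 + 276 + 2024 + 10626 + 42504 = 55455.

55455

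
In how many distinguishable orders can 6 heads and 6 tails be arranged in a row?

Choose positions for the heads: C(12,6) = 924.

924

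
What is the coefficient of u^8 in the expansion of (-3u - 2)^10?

1180980

The general term is C(10,j)·(-3u)^j·(-2)^(10-j); the u^8 term has j = 8.
C(10,8) = 45.
Coefficient = C(10,8) · (-3)^8 · (-2)^2 = 45 · 6561 · 4 = 1180980.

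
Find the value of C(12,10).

C(12,10) = C(12,2) by symmetry.
C(12,2) = (12·11) / 2! = 132 / 2 = 66.

66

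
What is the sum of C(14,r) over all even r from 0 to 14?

Half of (1+1)^14 + (1−1)^14 gives the even-index sum: 2^13 = 8192.

8192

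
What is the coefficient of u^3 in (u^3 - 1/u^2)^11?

General term: C(11,j)·(u^3)^j·(-1/u^2)^(11-j), with u-exponent 3j − 2(11−j) = 5j − 22.
Set 5j − 22 = 3: j = 5.
C(11,5) = 462; 1^5 = 1; (-1)^6 = 1.
Coefficient = 462 · 1 · 1 = 462.

462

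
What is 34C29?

278256

C(34,29) = C(34,5) by symmetry.
C(34,5) = (34·33·32·31·30) / 5! = 33390720 / 120 = 278256.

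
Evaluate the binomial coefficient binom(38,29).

163011640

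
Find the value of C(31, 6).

C(31,6) = (31·30·29·28·27·26) / 6! = 530122320 / 720 = 736281.

736281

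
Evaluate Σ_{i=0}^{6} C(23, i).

1 + 23 + 253 + 1771 + 8855 + 33649 + 100947 = 145499.

145499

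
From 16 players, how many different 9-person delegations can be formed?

11440

This is C(16,9) = 11440.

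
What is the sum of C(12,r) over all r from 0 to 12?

Setting x = 1 in (1+x)^12 gives Σ C(12,r) = 2^12 = 4096.

4096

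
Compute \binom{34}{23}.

286097760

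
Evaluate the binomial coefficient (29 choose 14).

77558760

C(29,14) = (29·28·27·26·25·24·23·22·21·20·19·18·17·16) / 14! = 6761440164390912000 / 87178291200 = 77558760.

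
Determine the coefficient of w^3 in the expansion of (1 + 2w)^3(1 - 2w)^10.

-112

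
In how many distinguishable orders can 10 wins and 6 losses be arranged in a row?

Choose positions for the wins: C(16,10) = 8008.

8008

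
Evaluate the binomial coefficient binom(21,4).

5985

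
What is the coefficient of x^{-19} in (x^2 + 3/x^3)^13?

14073345

General term: C(13,j)·(x^2)^j·(3/x^3)^(13-j), with x-exponent 2j − 3(13−j) = 5j − 39.
Set 5j − 39 = -19: j = 4.
C(13,4) = 715; 1^4 = 1; 3^9 = 19683.
Coefficient = 715 · 1 · 19683 = 14073345.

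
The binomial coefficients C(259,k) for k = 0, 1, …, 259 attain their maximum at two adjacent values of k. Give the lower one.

For odd n = 259, C(259,k) peaks at k = (n−1)/2 and (n+1)/2; the lower is 129.

129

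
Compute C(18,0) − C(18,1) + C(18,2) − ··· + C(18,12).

6188

The partial alternating sum Σ_{k=0}^{12} (−1)^k C(18,k) = (−1)^12 C(17,12) = 6188.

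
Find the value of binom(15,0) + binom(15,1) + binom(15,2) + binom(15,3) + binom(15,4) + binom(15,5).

4944

1 + 15 + 105 + 455 + 1365 + 3003 = 4944.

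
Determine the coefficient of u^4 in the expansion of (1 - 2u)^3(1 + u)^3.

Coefficient of u^4 = Σ_{j} C(3,j)·(-2)^j·C(3,4-j)·1^(4-j) for j from 1 to 3.
= (-6) + 36 + (-24) = 6.

6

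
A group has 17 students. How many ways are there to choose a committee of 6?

12376

This is C(17,6) = 12376.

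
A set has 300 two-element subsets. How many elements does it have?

25

n(n−1)/2 = 300 ⇒ n(n−1) = 600. Since 25·24 = 600, n = 25.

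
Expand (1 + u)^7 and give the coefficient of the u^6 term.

The general term is C(7,j)·(1)^j·(u)^(7-j); the u^6 term has j = 1.
C(7,1) = 7.
Coefficient = C(7,1) = 7.

7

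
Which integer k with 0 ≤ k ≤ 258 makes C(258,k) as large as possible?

C(258,k) is maximized at k = 258/2 = 129.

129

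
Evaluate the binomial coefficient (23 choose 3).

1771

C(23,3) = (23·22·21) / 3! = 10626 / 6 = 1771.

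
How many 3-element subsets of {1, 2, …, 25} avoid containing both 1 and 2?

All 3-subsets: C(25,3) = 2300. Those containing both fixed elements: C(23,1) = 23.
2300 − 23 = 2277.

2277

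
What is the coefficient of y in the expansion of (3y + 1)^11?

The general term is C(11,j)·(3y)^j·(1)^(11-j); the y^1 term has j = 1.
C(11,1) = 11.
Coefficient = C(11,1) · 3^1 = 11 · 3 = 33.

33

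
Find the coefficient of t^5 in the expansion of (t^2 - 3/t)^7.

-945

General term: C(7,j)·(t^2)^j·(-3/t)^(7-j), with t-exponent 2j − 1(7−j) = 3j − 7.
Set 3j − 7 = 5: j = 4.
C(7,4) = 35; 1^4 = 1; (-3)^3 = -27.
Coefficient = 35 · 1 · (-27) = -945.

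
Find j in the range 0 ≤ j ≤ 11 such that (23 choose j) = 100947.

6

C(23,j) increases on 0 ≤ j ≤ 11. C(23,5) = 33649 and C(23,6) = 100947, so j = 6.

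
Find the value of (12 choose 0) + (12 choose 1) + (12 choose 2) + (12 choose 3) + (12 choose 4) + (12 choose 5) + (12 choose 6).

1 + 12 + 66 + 220 + 495 + 792 + 924 = 2510.

2510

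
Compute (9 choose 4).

126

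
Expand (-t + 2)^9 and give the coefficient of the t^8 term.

18

The general term is C(9,j)·(-t)^j·(2)^(9-j); the t^8 term has j = 8.
C(9,8) = 9.
Coefficient = C(9,8) · 2^1 = 9 · 2 = 18.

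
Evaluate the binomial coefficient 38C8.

48903492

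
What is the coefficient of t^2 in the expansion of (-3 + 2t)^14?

193444524

The general term is C(14,j)·(-3)^j·(2t)^(14-j); the t^2 term has j = 12.
C(14,12) = 91.
Coefficient = C(14,12) · (-3)^12 · 2^2 = 91 · 531441 · 4 = 193444524.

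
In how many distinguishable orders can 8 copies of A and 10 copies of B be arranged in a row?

43758

Choose positions for the A's: C(18,8) = 43758.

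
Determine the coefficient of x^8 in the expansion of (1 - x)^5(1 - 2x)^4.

Coefficient of x^8 = Σ_{j} C(5,j)·(-1)^j·C(4,8-j)·(-2)^(8-j) for j from 4 to 5.
= 80 + 32 = 112.

112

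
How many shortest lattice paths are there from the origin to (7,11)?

31824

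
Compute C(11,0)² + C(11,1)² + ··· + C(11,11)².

Σ C(11,i)² is the coefficient of x^11 in (1+x)^11(1+x)^11 = (1+x)^22, i.e. C(22,11) = 705432.

705432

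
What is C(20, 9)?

167960

C(20,9) = (20·19·18·17·16·15·14·13·12) / 9! = 60949324800 / 362880 = 167960.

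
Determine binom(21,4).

5985

C(21,4) = (21·20·19·18) / 4! = 143640 / 24 = 5985.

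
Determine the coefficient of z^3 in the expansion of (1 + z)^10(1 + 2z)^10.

3780

Coefficient of z^3 = Σ_{j} C(10,j)·1^j·C(10,3-j)·2^(3-j) for j from 0 to 3.
= 960 + 1800 + 900 + 120 = 3780.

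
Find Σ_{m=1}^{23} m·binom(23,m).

96468992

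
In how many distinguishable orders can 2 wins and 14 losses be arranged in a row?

120

Choose positions for the wins: C(16,2) = 120.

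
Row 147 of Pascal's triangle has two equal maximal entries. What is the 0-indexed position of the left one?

For odd n = 147, C(147,i) peaks at i = (n−1)/2 and (n+1)/2; the smaller is 73.

73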